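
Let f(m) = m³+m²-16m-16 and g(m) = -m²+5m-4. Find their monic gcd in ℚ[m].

By polynomial division,
  m³+m²-16m-16 = (-m-6)(-m²+5m-4) + (10m-40)
  -m²+5m-4 = (-(1/10)m+1/10)(10m-40) + (0)
Last nonzero remainder: 10m-40. Dividing through by 10 gives the monic gcd m-4.

m-4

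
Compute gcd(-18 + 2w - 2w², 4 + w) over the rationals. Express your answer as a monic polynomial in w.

1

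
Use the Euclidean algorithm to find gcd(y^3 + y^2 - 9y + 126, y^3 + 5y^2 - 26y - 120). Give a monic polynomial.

Apply the Euclidean algorithm:
  y^3 + y^2 - 9y + 126 = (y^3 + 5y^2 - 26y - 120) + (-4y^2 + 17y + 246)
  y^3 + 5y^2 - 26y - 120 = (-(1/4)y - 37/16)(-4y^2 + 17y + 246) + ((1197/16)y + 3591/8)
  -4y^2 + 17y + 246 = (-(64/1197)y + 656/1197)((1197/16)y + 3591/8) + (0)
Last nonzero remainder: (1197/16)y + 3591/8. Dividing through by 1197/16 gives the monic gcd y + 6.

y + 6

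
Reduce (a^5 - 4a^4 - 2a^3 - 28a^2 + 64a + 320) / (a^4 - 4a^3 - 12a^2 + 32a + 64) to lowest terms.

(a^2 + 2a + 10)/(a + 2)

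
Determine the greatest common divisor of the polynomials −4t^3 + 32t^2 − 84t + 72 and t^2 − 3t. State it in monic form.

t − 3

Repeated division with remainder:
  −4t^3 + 32t^2 − 84t + 72 = (−4t + 20)(t^2 − 3t) + (−24t + 72)
  t^2 − 3t = (−(1/24)t)(−24t + 72) + (0)
Last nonzero remainder: −24t + 72. Dividing through by −24 gives the monic gcd t − 3.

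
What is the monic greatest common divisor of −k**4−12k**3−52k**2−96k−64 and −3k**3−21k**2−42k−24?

k**2+6k+8

Apply the Euclidean algorithm:
  −k**4−12k**3−52k**2−96k−64 = ((1/3)k+5/3)(−3k**3−21k**2−42k−24) + (−3k**2−18k−24)
  −3k**3−21k**2−42k−24 = (k+1)(−3k**2−18k−24) + (0)
Last nonzero remainder: −3k**2−18k−24. Dividing through by −3 gives the monic gcd k**2+6k+8.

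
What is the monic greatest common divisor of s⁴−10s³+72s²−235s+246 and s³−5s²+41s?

Euclidean algorithm in ℚ[s]:
  s⁴−10s³+72s²−235s+246 = (s−5)(s³−5s²+41s) + (6s²−30s+246)
  s³−5s²+41s = ((1/6)s)(6s²−30s+246) + (0)
Last nonzero remainder: 6s²−30s+246. Dividing through by 6 gives the monic gcd s²−5s+41.

s²−5s+41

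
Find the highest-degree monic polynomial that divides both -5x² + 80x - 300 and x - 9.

1

Euclidean algorithm in ℚ[x]:
  -5x² + 80x - 300 = (-5x + 35)(x - 9) + (15)
  x - 9 = ((1/15)x - 3/5)(15) + (0)
The last nonzero remainder is the constant 15, so the polynomials are coprime and gcd = 1.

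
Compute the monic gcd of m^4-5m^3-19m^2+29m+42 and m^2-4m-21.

m^2-4m-21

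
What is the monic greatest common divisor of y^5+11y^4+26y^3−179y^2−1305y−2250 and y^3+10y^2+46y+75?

Repeated division with remainder:
  y^5+11y^4+26y^3−179y^2−1305y−2250 = (y^2+y−30)(y^3+10y^2+46y+75) + (0)
The last nonzero remainder y^3+10y^2+46y+75 is already monic.

y^3+10y^2+46y+75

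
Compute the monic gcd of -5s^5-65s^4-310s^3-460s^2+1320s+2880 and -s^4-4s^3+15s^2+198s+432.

Repeated division with remainder:
  -5s^5-65s^4-310s^3-460s^2+1320s+2880 = (5s+45)(-s^4-4s^3+15s^2+198s+432) + (-205s^3-2125s^2-9750s-16560)
  -s^4-4s^3+15s^2+198s+432 = ((1/205)s-261/8405)(-205s^3-2125s^2-9750s-16560) + (-(5760/1681)s^2-(40320/1681)s-138240/1681)
  -205s^3-2125s^2-9750s-16560 = ((68921/1152)s+38663/192)(-(5760/1681)s^2-(40320/1681)s-138240/1681) + (0)
Last nonzero remainder: -(5760/1681)s^2-(40320/1681)s-138240/1681. Dividing through by -5760/1681 gives the monic gcd s^2+7s+24.

s^2+7s+24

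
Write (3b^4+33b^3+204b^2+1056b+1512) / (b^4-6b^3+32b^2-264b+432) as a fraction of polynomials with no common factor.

(3b^2+27b+42)/(b^2-8b+12)

Euclidean algorithm in ℚ[b]:
  3b^4+33b^3+204b^2+1056b+1512 = (3)(b^4-6b^3+32b^2-264b+432) + (51b^3+108b^2+1848b+216)
  b^4-6b^3+32b^2-264b+432 = ((1/51)b-46/289)(51b^3+108b^2+1848b+216) + ((3744/289)b^2+(7488/289)b+134784/289)
  51b^3+108b^2+1848b+216 = ((4913/1248)b+289/624)((3744/289)b^2+(7488/289)b+134784/289) + (0)
Last nonzero remainder: (3744/289)b^2+(7488/289)b+134784/289. Dividing through by 3744/289 gives the monic gcd b^2+2b+36.
Cancel b^2+2b+36 from numerator and denominator to get the reduced form.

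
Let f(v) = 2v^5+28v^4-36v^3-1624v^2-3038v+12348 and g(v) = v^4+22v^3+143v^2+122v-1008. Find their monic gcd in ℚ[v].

v^3+14v^2+31v-126

Euclidean algorithm in ℚ[v]:
  2v^5+28v^4-36v^3-1624v^2-3038v+12348 = (2v-16)(v^4+22v^3+143v^2+122v-1008) + (30v^3+420v^2+930v-3780)
  v^4+22v^3+143v^2+122v-1008 = ((1/30)v+4/15)(30v^3+420v^2+930v-3780) + (0)
Last nonzero remainder: 30v^3+420v^2+930v-3780. Dividing through by 30 gives the monic gcd v^3+14v^2+31v-126.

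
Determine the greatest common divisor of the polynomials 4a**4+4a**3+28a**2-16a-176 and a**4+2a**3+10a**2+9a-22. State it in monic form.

a**3+3a**2+13a+22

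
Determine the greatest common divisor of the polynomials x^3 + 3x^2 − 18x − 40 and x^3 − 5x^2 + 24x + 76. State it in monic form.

x + 2

Repeated division with remainder:
  x^3 + 3x^2 − 18x − 40 = (x^3 − 5x^2 + 24x + 76) + (8x^2 − 42x − 116)
  x^3 − 5x^2 + 24x + 76 = ((1/8)x + 1/32)(8x^2 − 42x − 116) + ((637/16)x + 637/8)
  8x^2 − 42x − 116 = ((128/637)x − 928/637)((637/16)x + 637/8) + (0)
Last nonzero remainder: (637/16)x + 637/8. Dividing through by 637/16 gives the monic gcd x + 2.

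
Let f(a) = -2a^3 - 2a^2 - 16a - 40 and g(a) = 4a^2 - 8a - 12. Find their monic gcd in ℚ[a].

By polynomial division,
  -2a^3 - 2a^2 - 16a - 40 = (-(1/2)a - 3/2)(4a^2 - 8a - 12) + (-34a - 58)
  4a^2 - 8a - 12 = (-(2/17)a + 126/289)(-34a - 58) + (3840/289)
  -34a - 58 = (-(4913/1920)a - 8381/1920)(3840/289) + (0)
The last nonzero remainder is the constant 3840/289, so the polynomials are coprime and gcd = 1.

1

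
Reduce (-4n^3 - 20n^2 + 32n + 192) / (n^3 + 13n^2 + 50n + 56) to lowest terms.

Repeated division with remainder:
  -4n^3 - 20n^2 + 32n + 192 = (-4)(n^3 + 13n^2 + 50n + 56) + (32n^2 + 232n + 416)
  n^3 + 13n^2 + 50n + 56 = ((1/32)n + 23/128)(32n^2 + 232n + 416) + (-(75/16)n - 75/4)
  32n^2 + 232n + 416 = (-(512/75)n - 1664/75)(-(75/16)n - 75/4) + (0)
Last nonzero remainder: -(75/16)n - 75/4. Dividing through by -75/16 gives the monic gcd n + 4.
Cancel n + 4 from numerator and denominator to get the reduced form.

(-4n^2 - 4n + 48)/(n^2 + 9n + 14)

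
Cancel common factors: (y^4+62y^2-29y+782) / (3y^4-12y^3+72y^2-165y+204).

(y^2+y+46)/(3y^2-9y+12)

Repeated division with remainder:
  y^4+62y^2-29y+782 = (1/3)(3y^4-12y^3+72y^2-165y+204) + (4y^3+38y^2+26y+714)
  3y^4-12y^3+72y^2-165y+204 = ((3/4)y-81/8)(4y^3+38y^2+26y+714) + ((1749/4)y^2-(1749/4)y+29733/4)
  4y^3+38y^2+26y+714 = ((16/1749)y+56/583)((1749/4)y^2-(1749/4)y+29733/4) + (0)
Last nonzero remainder: (1749/4)y^2-(1749/4)y+29733/4. Dividing through by 1749/4 gives the monic gcd y^2-y+17.
Cancel y^2-y+17 from numerator and denominator to get the reduced form.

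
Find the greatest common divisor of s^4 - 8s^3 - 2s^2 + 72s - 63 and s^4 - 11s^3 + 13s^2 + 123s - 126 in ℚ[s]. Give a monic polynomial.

s^3 - 5s^2 - 17s + 21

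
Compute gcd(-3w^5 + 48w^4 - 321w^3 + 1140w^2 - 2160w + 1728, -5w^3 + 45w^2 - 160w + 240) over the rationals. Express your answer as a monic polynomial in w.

w^3 - 9w^2 + 32w - 48

Apply the Euclidean algorithm:
  -3w^5 + 48w^4 - 321w^3 + 1140w^2 - 2160w + 1728 = ((3/5)w^2 - (21/5)w + 36/5)(-5w^3 + 45w^2 - 160w + 240) + (0)
Last nonzero remainder: -5w^3 + 45w^2 - 160w + 240. Dividing through by -5 gives the monic gcd w^3 - 9w^2 + 32w - 48.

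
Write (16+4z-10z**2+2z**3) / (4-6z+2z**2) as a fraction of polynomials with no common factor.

(-4-3z+z**2)/(-1+z)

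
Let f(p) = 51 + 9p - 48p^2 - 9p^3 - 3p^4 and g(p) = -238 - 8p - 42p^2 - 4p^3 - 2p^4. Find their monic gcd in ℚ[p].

Repeated division with remainder:
  -3p^4 - 9p^3 - 48p^2 + 9p + 51 = (3/2)(-2p^4 - 4p^3 - 42p^2 - 8p - 238) + (-3p^3 + 15p^2 + 21p + 408)
  -2p^4 - 4p^3 - 42p^2 - 8p - 238 = ((2/3)p + 14/3)(-3p^3 + 15p^2 + 21p + 408) + (-126p^2 - 378p - 2142)
  -3p^3 + 15p^2 + 21p + 408 = ((1/42)p - 4/21)(-126p^2 - 378p - 2142) + (0)
Last nonzero remainder: -126p^2 - 378p - 2142. Dividing through by -126 gives the monic gcd p^2 + 3p + 17.

17 + 3p + p^2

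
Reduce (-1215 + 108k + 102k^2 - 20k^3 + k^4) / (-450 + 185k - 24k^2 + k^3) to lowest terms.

By polynomial division,
  k^4 - 20k^3 + 102k^2 + 108k - 1215 = (k + 4)(k^3 - 24k^2 + 185k - 450) + (13k^2 - 182k + 585)
  k^3 - 24k^2 + 185k - 450 = ((1/13)k - 10/13)(13k^2 - 182k + 585) + (0)
Last nonzero remainder: 13k^2 - 182k + 585. Dividing through by 13 gives the monic gcd k^2 - 14k + 45.
Cancel k^2 - 14k + 45 from numerator and denominator to get the reduced form.

(-27 - 6k + k^2)/(-10 + k)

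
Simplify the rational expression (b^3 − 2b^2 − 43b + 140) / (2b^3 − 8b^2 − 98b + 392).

Apply the Euclidean algorithm:
  b^3 − 2b^2 − 43b + 140 = (1/2)(2b^3 − 8b^2 − 98b + 392) + (2b^2 + 6b − 56)
  2b^3 − 8b^2 − 98b + 392 = (b − 7)(2b^2 + 6b − 56) + (0)
Last nonzero remainder: 2b^2 + 6b − 56. Dividing through by 2 gives the monic gcd b^2 + 3b − 28.
Cancel b^2 + 3b − 28 from numerator and denominator to get the reduced form.

(b − 5)/(2b − 14)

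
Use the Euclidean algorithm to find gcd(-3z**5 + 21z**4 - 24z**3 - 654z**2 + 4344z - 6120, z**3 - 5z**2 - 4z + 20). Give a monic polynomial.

z**2 - 7z + 10

Repeated division with remainder:
  -3z**5 + 21z**4 - 24z**3 - 654z**2 + 4344z - 6120 = (-3z**2 + 6z - 6)(z**3 - 5z**2 - 4z + 20) + (-600z**2 + 4200z - 6000)
  z**3 - 5z**2 - 4z + 20 = (-(1/600)z - 1/300)(-600z**2 + 4200z - 6000) + (0)
Last nonzero remainder: -600z**2 + 4200z - 6000. Dividing through by -600 gives the monic gcd z**2 - 7z + 10.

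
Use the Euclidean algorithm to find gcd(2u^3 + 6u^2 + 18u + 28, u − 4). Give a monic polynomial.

Apply the Euclidean algorithm:
  2u^3 + 6u^2 + 18u + 28 = (2u^2 + 14u + 74)(u − 4) + (324)
  u − 4 = ((1/324)u − 1/81)(324) + (0)
The last nonzero remainder is the constant 324, so the polynomials are coprime and gcd = 1.

1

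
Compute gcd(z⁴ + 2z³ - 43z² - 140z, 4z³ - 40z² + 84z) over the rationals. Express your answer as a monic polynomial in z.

z² - 7z

Apply the Euclidean algorithm:
  z⁴ + 2z³ - 43z² - 140z = ((1/4)z + 3)(4z³ - 40z² + 84z) + (56z² - 392z)
  4z³ - 40z² + 84z = ((1/14)z - 3/14)(56z² - 392z) + (0)
Last nonzero remainder: 56z² - 392z. Dividing through by 56 gives the monic gcd z² - 7z.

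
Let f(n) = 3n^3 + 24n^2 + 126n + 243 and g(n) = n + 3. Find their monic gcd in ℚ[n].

By polynomial division,
  3n^3 + 24n^2 + 126n + 243 = (3n^2 + 15n + 81)(n + 3) + (0)
The last nonzero remainder n + 3 is already monic.

n + 3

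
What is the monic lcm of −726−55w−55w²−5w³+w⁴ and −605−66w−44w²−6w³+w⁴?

By polynomial division,
  w⁴−5w³−55w²−55w−726 = (w⁴−6w³−44w²−66w−605) + (w³−11w²+11w−121)
  w⁴−6w³−44w²−66w−605 = (w+5)(w³−11w²+11w−121) + (0)
The last nonzero remainder w³−11w²+11w−121 is already monic.
Then lcm(f, g) = f·g / gcd(f, g); expanding and making the result monic gives the answer.

−3630−1001w−330w²−80w³+w⁵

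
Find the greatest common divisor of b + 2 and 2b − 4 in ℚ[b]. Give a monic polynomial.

Euclidean algorithm in ℚ[b]:
  b + 2 = (1/2)(2b − 4) + (4)
  2b − 4 = ((1/2)b − 1)(4) + (0)
The last nonzero remainder is the constant 4, so the polynomials are coprime and gcd = 1.

1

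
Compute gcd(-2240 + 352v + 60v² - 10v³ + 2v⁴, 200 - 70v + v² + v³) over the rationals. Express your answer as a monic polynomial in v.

-4 + v

Apply the Euclidean algorithm:
  2v⁴ - 10v³ + 60v² + 352v - 2240 = (2v - 12)(v³ + v² - 70v + 200) + (212v² - 888v + 160)
  v³ + v² - 70v + 200 = ((1/212)v + 275/11236)(212v² - 888v + 160) + (-(137700/2809)v + 550800/2809)
  212v² - 888v + 160 = (-(148877/34425)v + 5618/6885)(-(137700/2809)v + 550800/2809) + (0)
Last nonzero remainder: -(137700/2809)v + 550800/2809. Dividing through by -137700/2809 gives the monic gcd v - 4.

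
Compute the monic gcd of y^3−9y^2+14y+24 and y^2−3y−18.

Euclidean algorithm in ℚ[y]:
  y^3−9y^2+14y+24 = (y−6)(y^2−3y−18) + (14y−84)
  y^2−3y−18 = ((1/14)y+3/14)(14y−84) + (0)
Last nonzero remainder: 14y−84. Dividing through by 14 gives the monic gcd y−6.

y−6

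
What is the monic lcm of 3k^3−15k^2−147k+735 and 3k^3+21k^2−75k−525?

Euclidean algorithm in ℚ[k]:
  3k^3−15k^2−147k+735 = (3k^3+21k^2−75k−525) + (−36k^2−72k+1260)
  3k^3+21k^2−75k−525 = (−(1/12)k−5/12)(−36k^2−72k+1260) + (0)
Last nonzero remainder: −36k^2−72k+1260. Dividing through by −36 gives the monic gcd k^2+2k−35.
Then lcm(f, g) = f·g / gcd(f, g); expanding and making the result monic gives the answer.

k^4−74k^2+1225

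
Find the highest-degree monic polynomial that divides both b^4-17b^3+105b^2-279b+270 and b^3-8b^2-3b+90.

b^2-11b+30

Euclidean algorithm in ℚ[b]:
  b^4-17b^3+105b^2-279b+270 = (b-9)(b^3-8b^2-3b+90) + (36b^2-396b+1080)
  b^3-8b^2-3b+90 = ((1/36)b+1/12)(36b^2-396b+1080) + (0)
Last nonzero remainder: 36b^2-396b+1080. Dividing through by 36 gives the monic gcd b^2-11b+30.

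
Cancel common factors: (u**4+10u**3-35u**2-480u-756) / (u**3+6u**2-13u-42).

Repeated division with remainder:
  u**4+10u**3-35u**2-480u-756 = (u+4)(u**3+6u**2-13u-42) + (-46u**2-386u-588)
  u**3+6u**2-13u-42 = (-(1/46)u+55/1058)(-46u**2-386u-588) + (-(3024/529)u-6048/529)
  -46u**2-386u-588 = ((12167/1512)u+3703/72)(-(3024/529)u-6048/529) + (0)
Last nonzero remainder: -(3024/529)u-6048/529. Dividing through by -3024/529 gives the monic gcd u+2.
Cancel u+2 from numerator and denominator to get the reduced form.

(u**3+8u**2-51u-378)/(u**2+4u-21)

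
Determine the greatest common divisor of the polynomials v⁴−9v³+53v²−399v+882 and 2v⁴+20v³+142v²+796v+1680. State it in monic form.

Repeated division with remainder:
  v⁴−9v³+53v²−399v+882 = (1/2)(2v⁴+20v³+142v²+796v+1680) + (−19v³−18v²−797v+42)
  2v⁴+20v³+142v²+796v+1680 = (−(2/19)v−344/361)(−19v³−18v²−797v+42) + ((14784/361)v²+(14784/361)v+620928/361)
  −19v³−18v²−797v+42 = (−(6859/14784)v+361/14784)((14784/361)v²+(14784/361)v+620928/361) + (0)
Last nonzero remainder: (14784/361)v²+(14784/361)v+620928/361. Dividing through by 14784/361 gives the monic gcd v²+v+42.

v²+v+42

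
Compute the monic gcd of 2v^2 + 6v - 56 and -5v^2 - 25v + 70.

By polynomial division,
  2v^2 + 6v - 56 = (-2/5)(-5v^2 - 25v + 70) + (-4v - 28)
  -5v^2 - 25v + 70 = ((5/4)v - 5/2)(-4v - 28) + (0)
Last nonzero remainder: -4v - 28. Dividing through by -4 gives the monic gcd v + 7.

v + 7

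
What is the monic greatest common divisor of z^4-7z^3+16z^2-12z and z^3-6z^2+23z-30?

By polynomial division,
  z^4-7z^3+16z^2-12z = (z-1)(z^3-6z^2+23z-30) + (-13z^2+41z-30)
  z^3-6z^2+23z-30 = (-(1/13)z+37/169)(-13z^2+41z-30) + ((1980/169)z-3960/169)
  -13z^2+41z-30 = (-(2197/1980)z+169/132)((1980/169)z-3960/169) + (0)
Last nonzero remainder: (1980/169)z-3960/169. Dividing through by 1980/169 gives the monic gcd z-2.

z-2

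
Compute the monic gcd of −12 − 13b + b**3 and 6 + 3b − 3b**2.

By polynomial division,
  b**3 − 13b − 12 = (−(1/3)b − 1/3)(−3b**2 + 3b + 6) + (−10b − 10)
  −3b**2 + 3b + 6 = ((3/10)b − 3/5)(−10b − 10) + (0)
Last nonzero remainder: −10b − 10. Dividing through by −10 gives the monic gcd b + 1.

1 + b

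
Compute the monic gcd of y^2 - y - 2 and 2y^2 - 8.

Euclidean algorithm in ℚ[y]:
  y^2 - y - 2 = (1/2)(2y^2 - 8) + (-y + 2)
  2y^2 - 8 = (-2y - 4)(-y + 2) + (0)
Last nonzero remainder: -y + 2. Dividing through by -1 gives the monic gcd y - 2.

y - 2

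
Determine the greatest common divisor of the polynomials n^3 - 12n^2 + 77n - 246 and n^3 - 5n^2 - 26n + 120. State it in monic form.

Repeated division with remainder:
  n^3 - 12n^2 + 77n - 246 = (n^3 - 5n^2 - 26n + 120) + (-7n^2 + 103n - 366)
  n^3 - 5n^2 - 26n + 120 = (-(1/7)n - 68/49)(-7n^2 + 103n - 366) + ((3168/49)n - 19008/49)
  -7n^2 + 103n - 366 = (-(343/3168)n + 2989/3168)((3168/49)n - 19008/49) + (0)
Last nonzero remainder: (3168/49)n - 19008/49. Dividing through by 3168/49 gives the monic gcd n - 6.

n - 6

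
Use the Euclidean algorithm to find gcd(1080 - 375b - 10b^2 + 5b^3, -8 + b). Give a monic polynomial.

Euclidean algorithm in ℚ[b]:
  5b^3 - 10b^2 - 375b + 1080 = (5b^2 + 30b - 135)(b - 8) + (0)
The last nonzero remainder b - 8 is already monic.

-8 + b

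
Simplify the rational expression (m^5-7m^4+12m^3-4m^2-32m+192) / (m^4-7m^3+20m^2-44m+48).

Apply the Euclidean algorithm:
  m^5-7m^4+12m^3-4m^2-32m+192 = (m)(m^4-7m^3+20m^2-44m+48) + (-8m^3+40m^2-80m+192)
  m^4-7m^3+20m^2-44m+48 = (-(1/8)m+1/4)(-8m^3+40m^2-80m+192) + (0)
Last nonzero remainder: -8m^3+40m^2-80m+192. Dividing through by -8 gives the monic gcd m^3-5m^2+10m-24.
Cancel m^3-5m^2+10m-24 from numerator and denominator to get the reduced form.

(m^2-2m-8)/(m-2)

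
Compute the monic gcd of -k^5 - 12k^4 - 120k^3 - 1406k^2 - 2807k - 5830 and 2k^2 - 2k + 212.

k^2 - k + 106

Repeated division with remainder:
  -k^5 - 12k^4 - 120k^3 - 1406k^2 - 2807k - 5830 = (-(1/2)k^3 - (13/2)k^2 - (27/2)k - 55/2)(2k^2 - 2k + 212) + (0)
Last nonzero remainder: 2k^2 - 2k + 212. Dividing through by 2 gives the monic gcd k^2 - k + 106.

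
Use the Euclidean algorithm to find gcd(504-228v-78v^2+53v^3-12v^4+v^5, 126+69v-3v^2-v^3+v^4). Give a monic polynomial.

42+9v-4v^2+v^3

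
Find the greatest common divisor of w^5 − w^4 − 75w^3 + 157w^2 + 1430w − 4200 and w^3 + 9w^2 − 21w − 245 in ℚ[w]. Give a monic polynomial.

w^2 + 2w − 35

Apply the Euclidean algorithm:
  w^5 − w^4 − 75w^3 + 157w^2 + 1430w − 4200 = (w^2 − 10w + 36)(w^3 + 9w^2 − 21w − 245) + (−132w^2 − 264w + 4620)
  w^3 + 9w^2 − 21w − 245 = (−(1/132)w − 7/132)(−132w^2 − 264w + 4620) + (0)
Last nonzero remainder: −132w^2 − 264w + 4620. Dividing through by −132 gives the monic gcd w^2 + 2w − 35.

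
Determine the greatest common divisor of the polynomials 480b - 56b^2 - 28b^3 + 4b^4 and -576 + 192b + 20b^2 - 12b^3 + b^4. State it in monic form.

-24 - 2b + b^2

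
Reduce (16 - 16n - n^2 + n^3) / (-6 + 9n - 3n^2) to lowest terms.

(16 - n^2)/(-6 + 3n)

Euclidean algorithm in ℚ[n]:
  n^3 - n^2 - 16n + 16 = (-(1/3)n - 2/3)(-3n^2 + 9n - 6) + (-12n + 12)
  -3n^2 + 9n - 6 = ((1/4)n - 1/2)(-12n + 12) + (0)
Last nonzero remainder: -12n + 12. Dividing through by -12 gives the monic gcd n - 1.
Cancel n - 1 from numerator and denominator to get the reduced form.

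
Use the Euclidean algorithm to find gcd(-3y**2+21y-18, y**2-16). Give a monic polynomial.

Apply the Euclidean algorithm:
  -3y**2+21y-18 = (-3)(y**2-16) + (21y-66)
  y**2-16 = ((1/21)y+22/147)(21y-66) + (-300/49)
  21y-66 = (-(343/100)y+539/50)(-300/49) + (0)
The last nonzero remainder is the constant -300/49, so the polynomials are coprime and gcd = 1.

1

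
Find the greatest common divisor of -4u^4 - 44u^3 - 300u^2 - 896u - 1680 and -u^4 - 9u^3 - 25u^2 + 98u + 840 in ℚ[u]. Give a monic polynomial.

u^2 + 7u + 35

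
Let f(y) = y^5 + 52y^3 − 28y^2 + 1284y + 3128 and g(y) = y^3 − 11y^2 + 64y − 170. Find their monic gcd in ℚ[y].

y^2 − 6y + 34

Repeated division with remainder:
  y^5 + 52y^3 − 28y^2 + 1284y + 3128 = (y^2 + 11y + 109)(y^3 − 11y^2 + 64y − 170) + (637y^2 − 3822y + 21658)
  y^3 − 11y^2 + 64y − 170 = ((1/637)y − 5/637)(637y^2 − 3822y + 21658) + (0)
Last nonzero remainder: 637y^2 − 3822y + 21658. Dividing through by 637 gives the monic gcd y^2 − 6y + 34.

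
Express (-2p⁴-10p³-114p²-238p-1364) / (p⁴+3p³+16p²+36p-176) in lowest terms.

(-2p²-8p-62)/(p²+2p-8)

Euclidean algorithm in ℚ[p]:
  -2p⁴-10p³-114p²-238p-1364 = (-2)(p⁴+3p³+16p²+36p-176) + (-4p³-82p²-166p-1716)
  p⁴+3p³+16p²+36p-176 = (-(1/4)p+35/8)(-4p³-82p²-166p-1716) + ((1333/4)p²+(1333/4)p+14663/2)
  -4p³-82p²-166p-1716 = (-(16/1333)p-312/1333)((1333/4)p²+(1333/4)p+14663/2) + (0)
Last nonzero remainder: (1333/4)p²+(1333/4)p+14663/2. Dividing through by 1333/4 gives the monic gcd p²+p+22.
Cancel p²+p+22 from numerator and denominator to get the reduced form.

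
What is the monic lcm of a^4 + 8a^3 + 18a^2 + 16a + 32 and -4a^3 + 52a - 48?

By polynomial division,
  a^4 + 8a^3 + 18a^2 + 16a + 32 = (-(1/4)a - 2)(-4a^3 + 52a - 48) + (31a^2 + 108a - 64)
  -4a^3 + 52a - 48 = (-(4/31)a + 432/961)(31a^2 + 108a - 64) + (-(4620/961)a - 18480/961)
  31a^2 + 108a - 64 = (-(29791/4620)a + 3844/1155)(-(4620/961)a - 18480/961) + (0)
Last nonzero remainder: -(4620/961)a - 18480/961. Dividing through by -4620/961 gives the monic gcd a + 4.
Then lcm(f, g) = f·g / gcd(f, g); expanding and making the result monic gives the answer.

a^6 + 4a^5 - 11a^4 - 32a^3 + 22a^2 - 80a + 96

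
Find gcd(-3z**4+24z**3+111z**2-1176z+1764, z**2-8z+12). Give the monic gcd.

Repeated division with remainder:
  -3z**4+24z**3+111z**2-1176z+1764 = (-3z**2+147)(z**2-8z+12) + (0)
The last nonzero remainder z**2-8z+12 is already monic.

z**2-8z+12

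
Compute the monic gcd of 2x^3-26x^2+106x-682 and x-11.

x-11

By polynomial division,
  2x^3-26x^2+106x-682 = (2x^2-4x+62)(x-11) + (0)
The last nonzero remainder x-11 is already monic.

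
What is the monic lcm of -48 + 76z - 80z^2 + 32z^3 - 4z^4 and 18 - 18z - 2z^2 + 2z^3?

By polynomial division,
  -4z^4 + 32z^3 - 80z^2 + 76z - 48 = (-2z + 14)(2z^3 - 2z^2 - 18z + 18) + (-88z^2 + 364z - 300)
  2z^3 - 2z^2 - 18z + 18 = (-(1/44)z - 69/968)(-88z^2 + 364z - 300) + ((273/242)z - 819/242)
  -88z^2 + 364z - 300 = (-(21296/273)z + 24200/273)((273/242)z - 819/242) + (0)
Last nonzero remainder: (273/242)z - 819/242. Dividing through by 273/242 gives the monic gcd z - 3.
Then lcm(f, g) = f·g / gcd(f, g); expanding and making the result monic gives the answer.

-36 + 81z - 86z^2 + 45z^3 + z^4 - 6z^5 + z^6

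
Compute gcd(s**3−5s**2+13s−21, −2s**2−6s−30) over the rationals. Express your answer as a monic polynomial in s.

1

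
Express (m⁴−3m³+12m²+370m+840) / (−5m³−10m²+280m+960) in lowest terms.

(−m³+7m²−40m−210)/(5m²−10m−240)

Apply the Euclidean algorithm:
  m⁴−3m³+12m²+370m+840 = (−(1/5)m+1)(−5m³−10m²+280m+960) + (78m²+282m−120)
  −5m³−10m²+280m+960 = (−(5/78)m+35/338)(78m²+282m−120) + ((41085/169)m+164340/169)
  78m²+282m−120 = ((4394/13695)m−338/2739)((41085/169)m+164340/169) + (0)
Last nonzero remainder: (41085/169)m+164340/169. Dividing through by 41085/169 gives the monic gcd m+4.
Cancel m+4 from numerator and denominator to get the reduced form.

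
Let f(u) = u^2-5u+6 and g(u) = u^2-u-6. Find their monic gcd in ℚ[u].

u-3

By polynomial division,
  u^2-5u+6 = (u^2-u-6) + (-4u+12)
  u^2-u-6 = (-(1/4)u-1/2)(-4u+12) + (0)
Last nonzero remainder: -4u+12. Dividing through by -4 gives the monic gcd u-3.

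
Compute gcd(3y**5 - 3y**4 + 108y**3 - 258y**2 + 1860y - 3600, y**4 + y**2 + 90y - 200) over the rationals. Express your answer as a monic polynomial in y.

y**3 - 5y**2 + 26y - 40

Apply the Euclidean algorithm:
  3y**5 - 3y**4 + 108y**3 - 258y**2 + 1860y - 3600 = (3y - 3)(y**4 + y**2 + 90y - 200) + (105y**3 - 525y**2 + 2730y - 4200)
  y**4 + y**2 + 90y - 200 = ((1/105)y + 1/21)(105y**3 - 525y**2 + 2730y - 4200) + (0)
Last nonzero remainder: 105y**3 - 525y**2 + 2730y - 4200. Dividing through by 105 gives the monic gcd y**3 - 5y**2 + 26y - 40.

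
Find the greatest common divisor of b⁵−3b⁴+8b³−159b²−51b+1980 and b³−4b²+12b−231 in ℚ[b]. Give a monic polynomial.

b²+3b+33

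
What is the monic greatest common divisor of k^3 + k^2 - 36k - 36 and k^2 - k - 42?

k + 6

Euclidean algorithm in ℚ[k]:
  k^3 + k^2 - 36k - 36 = (k + 2)(k^2 - k - 42) + (8k + 48)
  k^2 - k - 42 = ((1/8)k - 7/8)(8k + 48) + (0)
Last nonzero remainder: 8k + 48. Dividing through by 8 gives the monic gcd k + 6.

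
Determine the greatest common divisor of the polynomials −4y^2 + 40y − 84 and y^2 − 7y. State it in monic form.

Repeated division with remainder:
  −4y^2 + 40y − 84 = (−4)(y^2 − 7y) + (12y − 84)
  y^2 − 7y = ((1/12)y)(12y − 84) + (0)
Last nonzero remainder: 12y − 84. Dividing through by 12 gives the monic gcd y − 7.

y − 7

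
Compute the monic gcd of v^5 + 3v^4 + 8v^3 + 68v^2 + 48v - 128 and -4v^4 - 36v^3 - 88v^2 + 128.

By polynomial division,
  v^5 + 3v^4 + 8v^3 + 68v^2 + 48v - 128 = (-(1/4)v + 3/2)(-4v^4 - 36v^3 - 88v^2 + 128) + (40v^3 + 200v^2 + 80v - 320)
  -4v^4 - 36v^3 - 88v^2 + 128 = (-(1/10)v - 2/5)(40v^3 + 200v^2 + 80v - 320) + (0)
Last nonzero remainder: 40v^3 + 200v^2 + 80v - 320. Dividing through by 40 gives the monic gcd v^3 + 5v^2 + 2v - 8.

v^3 + 5v^2 + 2v - 8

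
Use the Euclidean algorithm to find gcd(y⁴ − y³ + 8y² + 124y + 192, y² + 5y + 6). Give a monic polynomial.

y² + 5y + 6

By polynomial division,
  y⁴ − y³ + 8y² + 124y + 192 = (y² − 6y + 32)(y² + 5y + 6) + (0)
The last nonzero remainder y² + 5y + 6 is already monic.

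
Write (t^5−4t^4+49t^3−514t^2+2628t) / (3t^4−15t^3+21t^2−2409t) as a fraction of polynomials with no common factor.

(t^2−10t+36)/(3t−33)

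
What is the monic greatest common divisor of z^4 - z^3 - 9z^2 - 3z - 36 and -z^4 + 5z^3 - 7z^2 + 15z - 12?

z^3 - 4z^2 + 3z - 12

Repeated division with remainder:
  z^4 - z^3 - 9z^2 - 3z - 36 = (-1)(-z^4 + 5z^3 - 7z^2 + 15z - 12) + (4z^3 - 16z^2 + 12z - 48)
  -z^4 + 5z^3 - 7z^2 + 15z - 12 = (-(1/4)z + 1/4)(4z^3 - 16z^2 + 12z - 48) + (0)
Last nonzero remainder: 4z^3 - 16z^2 + 12z - 48. Dividing through by 4 gives the monic gcd z^3 - 4z^2 + 3z - 12.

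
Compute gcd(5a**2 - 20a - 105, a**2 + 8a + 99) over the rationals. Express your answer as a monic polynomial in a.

1

Euclidean algorithm in ℚ[a]:
  5a**2 - 20a - 105 = (5)(a**2 + 8a + 99) + (-60a - 600)
  a**2 + 8a + 99 = (-(1/60)a + 1/30)(-60a - 600) + (119)
  -60a - 600 = (-(60/119)a - 600/119)(119) + (0)
The last nonzero remainder is the constant 119, so the polynomials are coprime and gcd = 1.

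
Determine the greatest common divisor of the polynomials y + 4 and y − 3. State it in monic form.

1

Euclidean algorithm in ℚ[y]:
  y + 4 = (y − 3) + (7)
  y − 3 = ((1/7)y − 3/7)(7) + (0)
The last nonzero remainder is the constant 7, so the polynomials are coprime and gcd = 1.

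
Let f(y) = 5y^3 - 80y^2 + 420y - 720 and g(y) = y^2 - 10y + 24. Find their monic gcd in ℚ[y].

Apply the Euclidean algorithm:
  5y^3 - 80y^2 + 420y - 720 = (5y - 30)(y^2 - 10y + 24) + (0)
The last nonzero remainder y^2 - 10y + 24 is already monic.

y^2 - 10y + 24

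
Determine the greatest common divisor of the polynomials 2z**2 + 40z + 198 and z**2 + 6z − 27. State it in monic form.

Repeated division with remainder:
  2z**2 + 40z + 198 = (2)(z**2 + 6z − 27) + (28z + 252)
  z**2 + 6z − 27 = ((1/28)z − 3/28)(28z + 252) + (0)
Last nonzero remainder: 28z + 252. Dividing through by 28 gives the monic gcd z + 9.

z + 9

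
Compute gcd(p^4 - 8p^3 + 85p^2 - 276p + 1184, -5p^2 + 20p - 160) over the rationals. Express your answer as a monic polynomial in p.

p^2 - 4p + 32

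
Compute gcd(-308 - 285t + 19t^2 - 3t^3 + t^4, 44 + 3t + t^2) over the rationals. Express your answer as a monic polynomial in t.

44 + 3t + t^2

Repeated division with remainder:
  t^4 - 3t^3 + 19t^2 - 285t - 308 = (t^2 - 6t - 7)(t^2 + 3t + 44) + (0)
The last nonzero remainder t^2 + 3t + 44 is already monic.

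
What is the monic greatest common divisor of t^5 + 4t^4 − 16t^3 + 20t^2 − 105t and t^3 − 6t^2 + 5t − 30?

t^2 + 5

By polynomial division,
  t^5 + 4t^4 − 16t^3 + 20t^2 − 105t = (t^2 + 10t + 39)(t^3 − 6t^2 + 5t − 30) + (234t^2 + 1170)
  t^3 − 6t^2 + 5t − 30 = ((1/234)t − 1/39)(234t^2 + 1170) + (0)
Last nonzero remainder: 234t^2 + 1170. Dividing through by 234 gives the monic gcd t^2 + 5.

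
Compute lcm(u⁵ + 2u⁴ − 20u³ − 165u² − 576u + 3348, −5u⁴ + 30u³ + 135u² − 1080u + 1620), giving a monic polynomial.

u⁶ − u⁵ − 26u⁴ − 105u³ − 81u² + 5076u − 10044

By polynomial division,
  u⁵ + 2u⁴ − 20u³ − 165u² − 576u + 3348 = (−(1/5)u − 8/5)(−5u⁴ + 30u³ + 135u² − 1080u + 1620) + (55u³ − 165u² − 1980u + 5940)
  −5u⁴ + 30u³ + 135u² − 1080u + 1620 = (−(1/11)u + 3/11)(55u³ − 165u² − 1980u + 5940) + (0)
Last nonzero remainder: 55u³ − 165u² − 1980u + 5940. Dividing through by 55 gives the monic gcd u³ − 3u² − 36u + 108.
Then lcm(f, g) = f·g / gcd(f, g); expanding and making the result monic gives the answer.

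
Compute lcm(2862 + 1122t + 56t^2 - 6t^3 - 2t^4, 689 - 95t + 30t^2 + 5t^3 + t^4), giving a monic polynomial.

-18603 - 1569t + 449t^2 - 410t^3 - 27t^4 - t^5 + t^6

By polynomial division,
  -2t^4 - 6t^3 + 56t^2 + 1122t + 2862 = (-2)(t^4 + 5t^3 + 30t^2 - 95t + 689) + (4t^3 + 116t^2 + 932t + 4240)
  t^4 + 5t^3 + 30t^2 - 95t + 689 = ((1/4)t - 6)(4t^3 + 116t^2 + 932t + 4240) + (493t^2 + 4437t + 26129)
  4t^3 + 116t^2 + 932t + 4240 = ((4/493)t + 80/493)(493t^2 + 4437t + 26129) + (0)
Last nonzero remainder: 493t^2 + 4437t + 26129. Dividing through by 493 gives the monic gcd t^2 + 9t + 53.
Then lcm(f, g) = f·g / gcd(f, g); expanding and making the result monic gives the answer.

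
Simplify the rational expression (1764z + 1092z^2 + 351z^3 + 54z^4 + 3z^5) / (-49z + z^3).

(252 + 120z + 33z^2 + 3z^3)/(-7 + z)

By polynomial division,
  3z^5 + 54z^4 + 351z^3 + 1092z^2 + 1764z = (3z^2 + 54z + 498)(z^3 - 49z) + (3738z^2 + 26166z)
  z^3 - 49z = ((1/3738)z - 1/534)(3738z^2 + 26166z) + (0)
Last nonzero remainder: 3738z^2 + 26166z. Dividing through by 3738 gives the monic gcd z^2 + 7z.
Cancel z^2 + 7z from numerator and denominator to get the reduced form.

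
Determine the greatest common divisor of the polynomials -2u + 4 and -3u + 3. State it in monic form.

1

Repeated division with remainder:
  -2u + 4 = (2/3)(-3u + 3) + (2)
  -3u + 3 = (-(3/2)u + 3/2)(2) + (0)
The last nonzero remainder is the constant 2, so the polynomials are coprime and gcd = 1.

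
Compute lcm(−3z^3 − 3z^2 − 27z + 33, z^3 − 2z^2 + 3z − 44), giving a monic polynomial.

Repeated division with remainder:
  −3z^3 − 3z^2 − 27z + 33 = (−3)(z^3 − 2z^2 + 3z − 44) + (−9z^2 − 18z − 99)
  z^3 − 2z^2 + 3z − 44 = (−(1/9)z + 4/9)(−9z^2 − 18z − 99) + (0)
Last nonzero remainder: −9z^2 − 18z − 99. Dividing through by −9 gives the monic gcd z^2 + 2z + 11.
Then lcm(f, g) = f·g / gcd(f, g); expanding and making the result monic gives the answer.

z^4 − 3z^3 + 5z^2 − 47z + 44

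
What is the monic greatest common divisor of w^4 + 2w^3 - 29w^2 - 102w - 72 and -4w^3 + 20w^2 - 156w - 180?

w + 1

Repeated division with remainder:
  w^4 + 2w^3 - 29w^2 - 102w - 72 = (-(1/4)w - 7/4)(-4w^3 + 20w^2 - 156w - 180) + (-33w^2 - 420w - 387)
  -4w^3 + 20w^2 - 156w - 180 = ((4/33)w - 260/121)(-33w^2 - 420w - 387) + (-(122400/121)w - 122400/121)
  -33w^2 - 420w - 387 = ((1331/40800)w + 5203/13600)(-(122400/121)w - 122400/121) + (0)
Last nonzero remainder: -(122400/121)w - 122400/121. Dividing through by -122400/121 gives the monic gcd w + 1.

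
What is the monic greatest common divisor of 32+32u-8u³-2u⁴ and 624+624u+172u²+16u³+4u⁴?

Apply the Euclidean algorithm:
  -2u⁴-8u³+32u+32 = (-1/2)(4u⁴+16u³+172u²+624u+624) + (86u²+344u+344)
  4u⁴+16u³+172u²+624u+624 = ((2/43)u²+78/43)(86u²+344u+344) + (0)
Last nonzero remainder: 86u²+344u+344. Dividing through by 86 gives the monic gcd u²+4u+4.

4+4u+u²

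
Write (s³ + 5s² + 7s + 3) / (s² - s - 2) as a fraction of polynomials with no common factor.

(s² + 4s + 3)/(s - 2)

By polynomial division,
  s³ + 5s² + 7s + 3 = (s + 6)(s² - s - 2) + (15s + 15)
  s² - s - 2 = ((1/15)s - 2/15)(15s + 15) + (0)
Last nonzero remainder: 15s + 15. Dividing through by 15 gives the monic gcd s + 1.
Cancel s + 1 from numerator and denominator to get the reduced form.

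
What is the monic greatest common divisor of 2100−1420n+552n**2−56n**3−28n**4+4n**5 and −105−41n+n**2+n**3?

−35−2n+n**2

By polynomial division,
  4n**5−28n**4−56n**3+552n**2−1420n+2100 = (4n**2−32n+140)(n**3+n**2−41n−105) + (−480n**2+960n+16800)
  n**3+n**2−41n−105 = (−(1/480)n−1/160)(−480n**2+960n+16800) + (0)
Last nonzero remainder: −480n**2+960n+16800. Dividing through by −480 gives the monic gcd n**2−2n−35.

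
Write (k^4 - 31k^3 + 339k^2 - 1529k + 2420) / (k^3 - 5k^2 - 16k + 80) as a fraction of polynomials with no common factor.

(k^2 - 22k + 121)/(k + 4)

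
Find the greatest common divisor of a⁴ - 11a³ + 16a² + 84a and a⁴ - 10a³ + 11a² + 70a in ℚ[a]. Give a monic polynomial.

a³ - 5a² - 14a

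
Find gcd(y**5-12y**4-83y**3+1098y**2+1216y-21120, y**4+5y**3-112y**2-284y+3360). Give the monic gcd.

y**2+2y-48

Apply the Euclidean algorithm:
  y**5-12y**4-83y**3+1098y**2+1216y-21120 = (y-17)(y**4+5y**3-112y**2-284y+3360) + (114y**3-522y**2-6972y+36000)
  y**4+5y**3-112y**2-284y+3360 = ((1/114)y+91/1083)(114y**3-522y**2-6972y+36000) + (-(2520/361)y**2-(5040/361)y+120960/361)
  114y**3-522y**2-6972y+36000 = (-(6859/420)y+9025/84)(-(2520/361)y**2-(5040/361)y+120960/361) + (0)
Last nonzero remainder: -(2520/361)y**2-(5040/361)y+120960/361. Dividing through by -2520/361 gives the monic gcd y**2+2y-48.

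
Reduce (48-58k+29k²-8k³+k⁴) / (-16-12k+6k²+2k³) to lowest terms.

Euclidean algorithm in ℚ[k]:
  k⁴-8k³+29k²-58k+48 = ((1/2)k-11/2)(2k³+6k²-12k-16) + (68k²-116k-40)
  2k³+6k²-12k-16 = ((1/34)k+40/289)(68k²-116k-40) + ((1512/289)k-3024/289)
  68k²-116k-40 = ((4913/378)k+1445/378)((1512/289)k-3024/289) + (0)
Last nonzero remainder: (1512/289)k-3024/289. Dividing through by 1512/289 gives the monic gcd k-2.
Cancel k-2 from numerator and denominator to get the reduced form.

(-24+17k-6k²+k³)/(8+10k+2k²)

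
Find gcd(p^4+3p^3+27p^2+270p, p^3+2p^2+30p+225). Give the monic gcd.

Repeated division with remainder:
  p^4+3p^3+27p^2+270p = (p+1)(p^3+2p^2+30p+225) + (−5p^2+15p−225)
  p^3+2p^2+30p+225 = (−(1/5)p−1)(−5p^2+15p−225) + (0)
Last nonzero remainder: −5p^2+15p−225. Dividing through by −5 gives the monic gcd p^2−3p+45.

p^2−3p+45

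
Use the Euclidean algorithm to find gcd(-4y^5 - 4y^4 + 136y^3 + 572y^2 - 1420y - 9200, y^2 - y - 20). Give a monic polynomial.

y^2 - y - 20

Euclidean algorithm in ℚ[y]:
  -4y^5 - 4y^4 + 136y^3 + 572y^2 - 1420y - 9200 = (-4y^3 - 8y^2 + 48y + 460)(y^2 - y - 20) + (0)
The last nonzero remainder y^2 - y - 20 is already monic.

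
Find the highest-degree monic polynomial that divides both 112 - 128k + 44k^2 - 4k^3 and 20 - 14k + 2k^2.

-2 + k

Repeated division with remainder:
  -4k^3 + 44k^2 - 128k + 112 = (-2k + 8)(2k^2 - 14k + 20) + (24k - 48)
  2k^2 - 14k + 20 = ((1/12)k - 5/12)(24k - 48) + (0)
Last nonzero remainder: 24k - 48. Dividing through by 24 gives the monic gcd k - 2.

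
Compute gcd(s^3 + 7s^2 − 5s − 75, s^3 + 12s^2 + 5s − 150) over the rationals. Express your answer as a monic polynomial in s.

s^2 + 2s − 15

Repeated division with remainder:
  s^3 + 7s^2 − 5s − 75 = (s^3 + 12s^2 + 5s − 150) + (−5s^2 − 10s + 75)
  s^3 + 12s^2 + 5s − 150 = (−(1/5)s − 2)(−5s^2 − 10s + 75) + (0)
Last nonzero remainder: −5s^2 − 10s + 75. Dividing through by −5 gives the monic gcd s^2 + 2s − 15.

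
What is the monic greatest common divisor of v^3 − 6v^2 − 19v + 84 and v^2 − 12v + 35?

By polynomial division,
  v^3 − 6v^2 − 19v + 84 = (v + 6)(v^2 − 12v + 35) + (18v − 126)
  v^2 − 12v + 35 = ((1/18)v − 5/18)(18v − 126) + (0)
Last nonzero remainder: 18v − 126. Dividing through by 18 gives the monic gcd v − 7.

v − 7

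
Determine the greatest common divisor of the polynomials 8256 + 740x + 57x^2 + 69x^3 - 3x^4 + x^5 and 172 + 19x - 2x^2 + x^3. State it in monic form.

By polynomial division,
  x^5 - 3x^4 + 69x^3 + 57x^2 + 740x + 8256 = (x^2 - x + 48)(x^3 - 2x^2 + 19x + 172) + (0)
The last nonzero remainder x^3 - 2x^2 + 19x + 172 is already monic.

172 + 19x - 2x^2 + x^3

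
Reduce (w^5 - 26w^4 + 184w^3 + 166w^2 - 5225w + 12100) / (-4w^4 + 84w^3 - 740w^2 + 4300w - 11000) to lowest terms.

(-w^3 + 10w^2 + 31w - 220)/(4w^2 - 20w + 200)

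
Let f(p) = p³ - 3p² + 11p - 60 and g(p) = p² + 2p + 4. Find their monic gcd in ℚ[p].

1

Euclidean algorithm in ℚ[p]:
  p³ - 3p² + 11p - 60 = (p - 5)(p² + 2p + 4) + (17p - 40)
  p² + 2p + 4 = ((1/17)p + 74/289)(17p - 40) + (4116/289)
  17p - 40 = ((4913/4116)p - 2890/1029)(4116/289) + (0)
The last nonzero remainder is the constant 4116/289, so the polynomials are coprime and gcd = 1.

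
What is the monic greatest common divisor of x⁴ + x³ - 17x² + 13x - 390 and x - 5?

x - 5

Repeated division with remainder:
  x⁴ + x³ - 17x² + 13x - 390 = (x³ + 6x² + 13x + 78)(x - 5) + (0)
The last nonzero remainder x - 5 is already monic.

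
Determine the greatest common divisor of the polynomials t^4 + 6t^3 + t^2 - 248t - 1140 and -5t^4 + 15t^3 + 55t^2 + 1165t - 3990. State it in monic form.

Repeated division with remainder:
  t^4 + 6t^3 + t^2 - 248t - 1140 = (-1/5)(-5t^4 + 15t^3 + 55t^2 + 1165t - 3990) + (9t^3 + 12t^2 - 15t - 1938)
  -5t^4 + 15t^3 + 55t^2 + 1165t - 3990 = (-(5/9)t + 65/27)(9t^3 + 12t^2 - 15t - 1938) + ((160/9)t^2 + (1120/9)t + 6080/9)
  9t^3 + 12t^2 - 15t - 1938 = ((81/160)t - 459/160)((160/9)t^2 + (1120/9)t + 6080/9) + (0)
Last nonzero remainder: (160/9)t^2 + (1120/9)t + 6080/9. Dividing through by 160/9 gives the monic gcd t^2 + 7t + 38.

t^2 + 7t + 38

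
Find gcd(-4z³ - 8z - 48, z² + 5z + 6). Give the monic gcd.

z + 2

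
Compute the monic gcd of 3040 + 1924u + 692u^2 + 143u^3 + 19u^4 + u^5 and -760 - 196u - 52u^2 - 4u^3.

Apply the Euclidean algorithm:
  u^5 + 19u^4 + 143u^3 + 692u^2 + 1924u + 3040 = (-(1/4)u^2 - (3/2)u - 4)(-4u^3 - 52u^2 - 196u - 760) + (0)
Last nonzero remainder: -4u^3 - 52u^2 - 196u - 760. Dividing through by -4 gives the monic gcd u^3 + 13u^2 + 49u + 190.

190 + 49u + 13u^2 + u^3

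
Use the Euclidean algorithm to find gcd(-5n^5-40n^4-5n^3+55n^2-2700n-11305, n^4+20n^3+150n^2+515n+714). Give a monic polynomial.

n^3+14n^2+66n+119

Repeated division with remainder:
  -5n^5-40n^4-5n^3+55n^2-2700n-11305 = (-5n+60)(n^4+20n^3+150n^2+515n+714) + (-455n^3-6370n^2-30030n-54145)
  n^4+20n^3+150n^2+515n+714 = (-(1/455)n-6/455)(-455n^3-6370n^2-30030n-54145) + (0)
Last nonzero remainder: -455n^3-6370n^2-30030n-54145. Dividing through by -455 gives the monic gcd n^3+14n^2+66n+119.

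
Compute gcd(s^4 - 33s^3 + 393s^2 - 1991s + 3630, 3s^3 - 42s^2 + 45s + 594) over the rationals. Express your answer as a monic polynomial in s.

By polynomial division,
  s^4 - 33s^3 + 393s^2 - 1991s + 3630 = ((1/3)s - 19/3)(3s^3 - 42s^2 + 45s + 594) + (112s^2 - 1904s + 7392)
  3s^3 - 42s^2 + 45s + 594 = ((3/112)s + 9/112)(112s^2 - 1904s + 7392) + (0)
Last nonzero remainder: 112s^2 - 1904s + 7392. Dividing through by 112 gives the monic gcd s^2 - 17s + 66.

s^2 - 17s + 66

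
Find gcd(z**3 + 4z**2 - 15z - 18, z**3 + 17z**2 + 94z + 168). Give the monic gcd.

By polynomial division,
  z**3 + 4z**2 - 15z - 18 = (z**3 + 17z**2 + 94z + 168) + (-13z**2 - 109z - 186)
  z**3 + 17z**2 + 94z + 168 = (-(1/13)z - 112/169)(-13z**2 - 109z - 186) + ((1260/169)z + 7560/169)
  -13z**2 - 109z - 186 = (-(2197/1260)z - 5239/1260)((1260/169)z + 7560/169) + (0)
Last nonzero remainder: (1260/169)z + 7560/169. Dividing through by 1260/169 gives the monic gcd z + 6.

z + 6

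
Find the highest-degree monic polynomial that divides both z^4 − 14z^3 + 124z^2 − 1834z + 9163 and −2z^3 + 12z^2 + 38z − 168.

Euclidean algorithm in ℚ[z]:
  z^4 − 14z^3 + 124z^2 − 1834z + 9163 = (−(1/2)z + 4)(−2z^3 + 12z^2 + 38z − 168) + (95z^2 − 2070z + 9835)
  −2z^3 + 12z^2 + 38z − 168 = (−(2/95)z − 120/361)(95z^2 − 2070z + 9835) + (−(159936/361)z + 1119552/361)
  95z^2 − 2070z + 9835 = (−(34295/159936)z + 507205/159936)(−(159936/361)z + 1119552/361) + (0)
Last nonzero remainder: −(159936/361)z + 1119552/361. Dividing through by −159936/361 gives the monic gcd z − 7.

z − 7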